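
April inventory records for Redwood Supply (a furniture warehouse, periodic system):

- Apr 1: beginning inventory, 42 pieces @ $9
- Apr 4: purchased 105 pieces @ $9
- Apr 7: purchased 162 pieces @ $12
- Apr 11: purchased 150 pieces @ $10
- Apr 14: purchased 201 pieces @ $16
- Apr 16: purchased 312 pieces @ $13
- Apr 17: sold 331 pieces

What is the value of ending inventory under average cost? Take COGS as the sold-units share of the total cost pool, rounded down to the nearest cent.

Apr 17, sell 331: 331/972 × $12,039.00 → $4,099.70
Ending inventory (cost pool remaining) = $7,939.30

Ending inventory = $7,939.30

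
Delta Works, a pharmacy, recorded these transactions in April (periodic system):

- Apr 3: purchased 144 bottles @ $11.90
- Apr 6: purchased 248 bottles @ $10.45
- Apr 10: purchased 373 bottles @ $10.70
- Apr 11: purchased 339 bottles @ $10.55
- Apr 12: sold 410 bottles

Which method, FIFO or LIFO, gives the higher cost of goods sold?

FIFO COGS: 144 @ $11.90 + 248 @ $10.45 + 18 @ $10.70 = $4,497.80
LIFO COGS: 339 @ $10.55 + 71 @ $10.70 = $4,336.15

FIFO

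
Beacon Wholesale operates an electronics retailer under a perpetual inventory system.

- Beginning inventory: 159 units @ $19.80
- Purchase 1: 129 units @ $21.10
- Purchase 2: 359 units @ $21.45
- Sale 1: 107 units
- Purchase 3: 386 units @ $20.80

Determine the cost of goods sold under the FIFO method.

Sale 1 (107) [FIFO — oldest first]: 107 @ $19.80 = $2,118.60
Ending inventory: 52 @ $19.80 + 129 @ $21.10 + 359 @ $21.45 + 386 @ $20.80 = $19,480.85
Check: goods available $21,599.45 = COGS $2,118.60 + ending $19,480.85

COGS = $2,118.60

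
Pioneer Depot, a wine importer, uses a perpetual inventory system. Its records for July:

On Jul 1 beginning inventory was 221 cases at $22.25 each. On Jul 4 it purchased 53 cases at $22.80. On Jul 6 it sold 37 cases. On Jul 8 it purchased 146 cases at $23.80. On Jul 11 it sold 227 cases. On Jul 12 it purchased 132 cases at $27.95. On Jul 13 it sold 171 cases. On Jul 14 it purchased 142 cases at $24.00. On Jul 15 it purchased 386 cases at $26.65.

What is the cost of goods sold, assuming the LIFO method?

Jul 6, 37 sold [LIFO — newest first]: 37 @ $22.80 = $843.60
Jul 11, 227 sold [LIFO — newest first]: 146 @ $23.80 + 16 @ $22.80 + 65 @ $22.25 = $5,285.85
Jul 13, 171 sold [LIFO — newest first]: 132 @ $27.95 + 39 @ $22.25 = $4,557.15
Total COGS = $843.60 + $5,285.85 + $4,557.15 = $10,686.60
Ending inventory: 117 @ $22.25 + 142 @ $24.00 + 386 @ $26.65 = $16,298.15
Check: goods available $26,984.75 = COGS $10,686.60 + ending $16,298.15

COGS = $10,686.60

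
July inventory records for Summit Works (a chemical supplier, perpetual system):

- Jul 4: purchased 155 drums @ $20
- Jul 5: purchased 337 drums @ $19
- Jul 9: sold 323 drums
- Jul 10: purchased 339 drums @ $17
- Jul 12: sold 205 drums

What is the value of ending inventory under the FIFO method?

Ending inventory = $5,151

Jul 9, 323 sold [FIFO — oldest first]: 155 @ $20 + 168 @ $19 = $6,292
Jul 12, 205 sold [FIFO — oldest first]: 169 @ $19 + 36 @ $17 = $3,823
Total COGS = $6,292 + $3,823 = $10,115
Ending inventory: 303 @ $17 = $5,151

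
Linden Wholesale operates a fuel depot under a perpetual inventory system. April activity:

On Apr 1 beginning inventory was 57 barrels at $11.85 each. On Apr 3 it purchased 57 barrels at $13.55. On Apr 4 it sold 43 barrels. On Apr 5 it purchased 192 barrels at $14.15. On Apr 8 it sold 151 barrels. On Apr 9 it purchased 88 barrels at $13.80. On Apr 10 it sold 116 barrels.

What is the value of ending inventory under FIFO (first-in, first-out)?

Apr 4, 43 sold [FIFO — oldest first]: 43 @ $11.85 = $509.55
Apr 8, 151 sold [FIFO — oldest first]: 14 @ $11.85 + 57 @ $13.55 + 80 @ $14.15 = $2,070.25
Apr 10, 116 sold [FIFO — oldest first]: 112 @ $14.15 + 4 @ $13.80 = $1,640.00
Total COGS = $509.55 + $2,070.25 + $1,640.00 = $4,219.80
Ending inventory: 84 @ $13.80 = $1,159.20

Ending inventory = $1,159.20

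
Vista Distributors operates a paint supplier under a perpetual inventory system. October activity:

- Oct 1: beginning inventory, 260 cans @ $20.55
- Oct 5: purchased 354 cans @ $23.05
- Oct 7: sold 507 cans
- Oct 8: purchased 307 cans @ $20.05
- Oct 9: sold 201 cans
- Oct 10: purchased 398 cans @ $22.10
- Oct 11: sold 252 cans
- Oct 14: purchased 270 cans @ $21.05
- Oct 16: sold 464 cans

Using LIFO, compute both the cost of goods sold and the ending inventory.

Oct 7, 507 sold [LIFO — newest first]: 354 @ $23.05 + 153 @ $20.55 = $11,303.85
Oct 9, 201 sold [LIFO — newest first]: 201 @ $20.05 = $4,030.05
Oct 11, 252 sold [LIFO — newest first]: 252 @ $22.10 = $5,569.20
Oct 16, 464 sold [LIFO — newest first]: 270 @ $21.05 + 146 @ $22.10 + 48 @ $20.05 = $9,872.50
Total COGS = $11,303.85 + $4,030.05 + $5,569.20 + $9,872.50 = $30,775.60
Ending inventory: 107 @ $20.55 + 58 @ $20.05 = $3,361.75

COGS = $30,775.60; ending inventory = $3,361.75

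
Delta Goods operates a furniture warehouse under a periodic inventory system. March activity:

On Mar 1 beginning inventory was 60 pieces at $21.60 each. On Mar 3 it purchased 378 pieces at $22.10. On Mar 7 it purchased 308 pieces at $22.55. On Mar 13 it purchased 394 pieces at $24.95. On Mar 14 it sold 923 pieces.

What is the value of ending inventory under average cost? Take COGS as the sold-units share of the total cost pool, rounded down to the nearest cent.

Mar 14, sell 923: 923/1140 × $26,425.50 → $21,395.38
Ending inventory (cost pool remaining) = $5,030.12

Ending inventory = $5,030.12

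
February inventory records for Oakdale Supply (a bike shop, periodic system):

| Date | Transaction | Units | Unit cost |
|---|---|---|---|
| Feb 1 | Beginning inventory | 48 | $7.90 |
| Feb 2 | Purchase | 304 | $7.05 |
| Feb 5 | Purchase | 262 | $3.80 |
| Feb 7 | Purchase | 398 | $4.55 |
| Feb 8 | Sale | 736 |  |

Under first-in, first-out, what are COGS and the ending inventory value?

Feb 8, 736 sold [FIFO — oldest first]: 48 @ $7.90 + 304 @ $7.05 + 262 @ $3.80 + 122 @ $4.55 = $4,073.10
Ending inventory: 276 @ $4.55 = $1,255.80

COGS = $4,073.10; ending inventory = $1,255.80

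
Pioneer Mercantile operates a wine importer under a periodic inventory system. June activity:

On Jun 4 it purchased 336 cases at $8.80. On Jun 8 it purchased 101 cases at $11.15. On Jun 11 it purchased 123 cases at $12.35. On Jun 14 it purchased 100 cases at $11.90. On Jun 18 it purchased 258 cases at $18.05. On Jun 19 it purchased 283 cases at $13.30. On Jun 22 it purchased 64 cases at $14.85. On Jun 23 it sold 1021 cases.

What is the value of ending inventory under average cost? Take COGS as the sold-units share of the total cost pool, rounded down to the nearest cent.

Jun 23, sell 1021: 1021/1265 × $16,163.20 → $13,045.55
Ending inventory (cost pool remaining) = $3,117.65
Check: goods available $16,163.20 = COGS $13,045.55 + ending $3,117.65

Ending inventory = $3,117.65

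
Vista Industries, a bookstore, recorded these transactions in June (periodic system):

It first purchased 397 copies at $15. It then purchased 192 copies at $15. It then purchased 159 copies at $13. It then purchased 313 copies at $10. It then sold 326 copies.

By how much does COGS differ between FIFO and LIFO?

FIFO COGS: 326 @ $15 = $4,890
LIFO COGS: 313 @ $10 + 13 @ $13 = $3,299
Difference = |$4,890 − $3,299| = $1,591

$1,591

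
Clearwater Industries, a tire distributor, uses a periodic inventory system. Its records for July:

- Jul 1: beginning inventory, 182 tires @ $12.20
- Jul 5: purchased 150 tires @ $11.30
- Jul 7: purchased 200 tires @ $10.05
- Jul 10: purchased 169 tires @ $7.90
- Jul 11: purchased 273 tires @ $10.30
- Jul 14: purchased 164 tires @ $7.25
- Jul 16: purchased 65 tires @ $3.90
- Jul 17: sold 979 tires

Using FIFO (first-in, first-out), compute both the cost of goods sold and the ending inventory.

Jul 17, 979 sold [FIFO — oldest first]: 182 @ $12.20 + 150 @ $11.30 + 200 @ $10.05 + 169 @ $7.90 + 273 @ $10.30 + 5 @ $7.25 = $10,108.65
Ending inventory: 159 @ $7.25 + 65 @ $3.90 = $1,406.25

COGS = $10,108.65; ending inventory = $1,406.25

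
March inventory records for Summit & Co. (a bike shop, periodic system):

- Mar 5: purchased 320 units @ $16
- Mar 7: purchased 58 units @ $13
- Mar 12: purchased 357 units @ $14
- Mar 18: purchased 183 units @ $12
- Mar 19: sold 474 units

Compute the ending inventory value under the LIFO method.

Ending inventory = $6,798

Mar 19, 474 sold [LIFO — newest first]: 183 @ $12 + 291 @ $14 = $6,270
Ending inventory: 320 @ $16 + 58 @ $13 + 66 @ $14 = $6,798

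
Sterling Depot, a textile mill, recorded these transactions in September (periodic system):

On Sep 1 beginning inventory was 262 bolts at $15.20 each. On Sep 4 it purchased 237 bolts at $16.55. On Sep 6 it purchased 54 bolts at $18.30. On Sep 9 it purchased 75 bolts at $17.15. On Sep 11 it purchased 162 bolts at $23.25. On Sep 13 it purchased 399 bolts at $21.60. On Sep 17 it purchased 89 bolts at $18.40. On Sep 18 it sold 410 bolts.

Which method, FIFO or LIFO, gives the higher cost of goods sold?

FIFO COGS: 262 @ $15.20 + 148 @ $16.55 = $6,431.80
LIFO COGS: 89 @ $18.40 + 321 @ $21.60 = $8,571.20

LIFO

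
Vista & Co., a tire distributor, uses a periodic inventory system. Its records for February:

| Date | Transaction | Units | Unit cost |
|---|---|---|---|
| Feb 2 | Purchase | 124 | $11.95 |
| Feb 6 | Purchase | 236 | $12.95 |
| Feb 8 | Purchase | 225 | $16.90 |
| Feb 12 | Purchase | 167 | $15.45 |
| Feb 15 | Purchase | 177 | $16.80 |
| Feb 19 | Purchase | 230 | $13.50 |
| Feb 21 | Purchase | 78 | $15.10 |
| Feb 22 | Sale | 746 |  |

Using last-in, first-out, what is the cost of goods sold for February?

COGS = $11,425.15

Feb 22, 746 sold [LIFO — newest first]: 78 @ $15.10 + 230 @ $13.50 + 177 @ $16.80 + 167 @ $15.45 + 94 @ $16.90 = $11,425.15
Ending inventory: 124 @ $11.95 + 236 @ $12.95 + 131 @ $16.90 = $6,751.90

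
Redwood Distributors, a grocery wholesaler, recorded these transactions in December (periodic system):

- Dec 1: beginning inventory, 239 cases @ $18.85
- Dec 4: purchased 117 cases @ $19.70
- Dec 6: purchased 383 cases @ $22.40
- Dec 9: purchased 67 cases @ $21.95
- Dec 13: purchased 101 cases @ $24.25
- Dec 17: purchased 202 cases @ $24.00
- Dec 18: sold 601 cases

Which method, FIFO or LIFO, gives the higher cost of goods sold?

FIFO COGS: 239 @ $18.85 + 117 @ $19.70 + 245 @ $22.40 = $12,298.05
LIFO COGS: 202 @ $24.00 + 101 @ $24.25 + 67 @ $21.95 + 231 @ $22.40 = $13,942.30

LIFO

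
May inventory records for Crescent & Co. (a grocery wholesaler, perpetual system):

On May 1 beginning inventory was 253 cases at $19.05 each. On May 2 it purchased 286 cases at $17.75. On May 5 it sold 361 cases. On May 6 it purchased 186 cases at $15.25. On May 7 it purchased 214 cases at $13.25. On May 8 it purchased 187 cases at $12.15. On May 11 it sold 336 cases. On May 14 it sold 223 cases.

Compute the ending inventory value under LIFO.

Ending inventory = $3,817.90

May 5, 361 sold [LIFO — newest first]: 286 @ $17.75 + 75 @ $19.05 = $6,505.25
May 11, 336 sold [LIFO — newest first]: 187 @ $12.15 + 149 @ $13.25 = $4,246.30
May 14, 223 sold [LIFO — newest first]: 65 @ $13.25 + 158 @ $15.25 = $3,270.75
Total COGS = $6,505.25 + $4,246.30 + $3,270.75 = $14,022.30
Ending inventory: 178 @ $19.05 + 28 @ $15.25 = $3,817.90
Check: goods available $17,840.20 = COGS $14,022.30 + ending $3,817.90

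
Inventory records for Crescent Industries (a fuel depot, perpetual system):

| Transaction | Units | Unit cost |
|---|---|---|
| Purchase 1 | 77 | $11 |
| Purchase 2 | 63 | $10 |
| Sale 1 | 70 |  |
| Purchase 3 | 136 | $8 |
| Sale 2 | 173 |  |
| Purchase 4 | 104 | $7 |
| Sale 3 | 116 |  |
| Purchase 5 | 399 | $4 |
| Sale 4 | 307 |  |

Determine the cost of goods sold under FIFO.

Sale 1 (70) [FIFO — oldest first]: 70 @ $11 = $770
Sale 2 (173) [FIFO — oldest first]: 7 @ $11 + 63 @ $10 + 103 @ $8 = $1,531
Sale 3 (116) [FIFO — oldest first]: 33 @ $8 + 83 @ $7 = $845
Sale 4 (307) [FIFO — oldest first]: 21 @ $7 + 286 @ $4 = $1,291
Total COGS = $770 + $1,531 + $845 + $1,291 = $4,437
Ending inventory: 113 @ $4 = $452

COGS = $4,437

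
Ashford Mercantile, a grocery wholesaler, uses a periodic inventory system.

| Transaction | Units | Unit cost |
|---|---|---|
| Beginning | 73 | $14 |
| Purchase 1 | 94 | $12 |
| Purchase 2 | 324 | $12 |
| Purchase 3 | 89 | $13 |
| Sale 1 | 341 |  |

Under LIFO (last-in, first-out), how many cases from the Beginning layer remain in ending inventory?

73

Sale 1 (341) [LIFO — newest first]: 89 @ $13 + 252 @ $12 = $4,181
Ending inventory: 73 @ $14 + 94 @ $12 + 72 @ $12 = $3,014
Check: goods available $7,195 = COGS $4,181 + ending $3,014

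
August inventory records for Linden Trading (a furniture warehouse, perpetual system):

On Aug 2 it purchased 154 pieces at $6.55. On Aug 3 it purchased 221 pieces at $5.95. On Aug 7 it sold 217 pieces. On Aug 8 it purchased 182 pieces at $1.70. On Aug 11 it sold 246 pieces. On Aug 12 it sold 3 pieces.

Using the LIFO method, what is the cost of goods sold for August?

Aug 7, 217 sold [LIFO — newest first]: 217 @ $5.95 = $1,291.15
Aug 11, 246 sold [LIFO — newest first]: 182 @ $1.70 + 4 @ $5.95 + 60 @ $6.55 = $726.20
Aug 12, 3 sold [LIFO — newest first]: 3 @ $6.55 = $19.65
Total COGS = $1,291.15 + $726.20 + $19.65 = $2,037.00
Ending inventory: 91 @ $6.55 = $596.05

COGS = $2,037.00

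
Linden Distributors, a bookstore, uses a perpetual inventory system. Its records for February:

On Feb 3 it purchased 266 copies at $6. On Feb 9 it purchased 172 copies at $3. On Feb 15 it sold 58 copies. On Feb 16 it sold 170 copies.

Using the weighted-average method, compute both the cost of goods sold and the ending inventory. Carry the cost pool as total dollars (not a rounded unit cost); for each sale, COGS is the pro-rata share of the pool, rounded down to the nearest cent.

After Feb 3: 266 on hand, pool $1,596.00 (≈ $6.0000 each)
After Feb 9: 438 on hand, pool $2,112.00 (≈ $4.8219 each)
Feb 15, sell 58: 58/438 × $2,112.00 → $279.67
Feb 16, sell 170: 170/380 × $1,832.33 → $819.72
Total COGS = $279.67 + $819.72 = $1,099.39
Ending inventory (cost pool remaining) = $1,012.61
Check: goods available $2,112.00 = COGS $1,099.39 + ending $1,012.61

COGS = $1,099.39; ending inventory = $1,012.61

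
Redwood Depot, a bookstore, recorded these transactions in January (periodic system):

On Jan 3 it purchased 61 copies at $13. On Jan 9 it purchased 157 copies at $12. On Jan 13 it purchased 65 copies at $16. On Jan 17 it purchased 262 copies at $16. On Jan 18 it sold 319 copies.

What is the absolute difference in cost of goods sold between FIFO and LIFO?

$811

FIFO COGS: 61 @ $13 + 157 @ $12 + 65 @ $16 + 36 @ $16 = $4,293
LIFO COGS: 262 @ $16 + 57 @ $16 = $5,104
Difference = |$4,293 − $5,104| = $811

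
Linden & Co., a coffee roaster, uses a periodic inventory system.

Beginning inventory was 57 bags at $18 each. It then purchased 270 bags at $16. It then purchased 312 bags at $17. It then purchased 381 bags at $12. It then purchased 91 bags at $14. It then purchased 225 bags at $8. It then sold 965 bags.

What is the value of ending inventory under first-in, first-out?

Ending inventory = $3,734

Sale 1 (965) [FIFO — oldest first]: 57 @ $18 + 270 @ $16 + 312 @ $17 + 326 @ $12 = $14,562
Ending inventory: 55 @ $12 + 91 @ $14 + 225 @ $8 = $3,734
Check: goods available $18,296 = COGS $14,562 + ending $3,734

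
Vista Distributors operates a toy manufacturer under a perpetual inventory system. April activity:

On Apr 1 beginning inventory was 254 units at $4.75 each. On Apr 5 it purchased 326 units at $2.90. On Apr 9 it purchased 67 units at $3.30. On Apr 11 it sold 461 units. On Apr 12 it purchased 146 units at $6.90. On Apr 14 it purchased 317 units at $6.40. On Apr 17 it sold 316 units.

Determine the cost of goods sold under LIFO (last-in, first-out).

Apr 11, 461 sold [LIFO — newest first]: 67 @ $3.30 + 326 @ $2.90 + 68 @ $4.75 = $1,489.50
Apr 17, 316 sold [LIFO — newest first]: 316 @ $6.40 = $2,022.40
Total COGS = $1,489.50 + $2,022.40 = $3,511.90
Ending inventory: 186 @ $4.75 + 146 @ $6.90 + 1 @ $6.40 = $1,897.30

COGS = $3,511.90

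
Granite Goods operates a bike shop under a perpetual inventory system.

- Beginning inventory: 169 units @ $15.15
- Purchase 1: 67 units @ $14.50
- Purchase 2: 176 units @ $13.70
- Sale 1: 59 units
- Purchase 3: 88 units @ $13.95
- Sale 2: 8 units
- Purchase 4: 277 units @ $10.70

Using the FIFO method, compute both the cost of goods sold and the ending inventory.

Sale 1 (59) [FIFO — oldest first]: 59 @ $15.15 = $893.85
Sale 2 (8) [FIFO — oldest first]: 8 @ $15.15 = $121.20
Total COGS = $893.85 + $121.20 = $1,015.05
Ending inventory: 102 @ $15.15 + 67 @ $14.50 + 176 @ $13.70 + 88 @ $13.95 + 277 @ $10.70 = $9,119.50
Check: goods available $10,134.55 = COGS $1,015.05 + ending $9,119.50

COGS = $1,015.05; ending inventory = $9,119.50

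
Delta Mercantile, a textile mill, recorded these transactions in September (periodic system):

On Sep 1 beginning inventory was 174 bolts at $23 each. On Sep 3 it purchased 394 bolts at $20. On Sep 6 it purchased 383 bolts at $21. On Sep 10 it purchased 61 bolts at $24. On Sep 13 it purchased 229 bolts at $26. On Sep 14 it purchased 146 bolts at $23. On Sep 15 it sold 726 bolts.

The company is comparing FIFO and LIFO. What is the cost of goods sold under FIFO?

FIFO COGS: 174 @ $23 + 394 @ $20 + 158 @ $21 = $15,200
LIFO COGS: 146 @ $23 + 229 @ $26 + 61 @ $24 + 290 @ $21 = $16,866

COGS = $15,200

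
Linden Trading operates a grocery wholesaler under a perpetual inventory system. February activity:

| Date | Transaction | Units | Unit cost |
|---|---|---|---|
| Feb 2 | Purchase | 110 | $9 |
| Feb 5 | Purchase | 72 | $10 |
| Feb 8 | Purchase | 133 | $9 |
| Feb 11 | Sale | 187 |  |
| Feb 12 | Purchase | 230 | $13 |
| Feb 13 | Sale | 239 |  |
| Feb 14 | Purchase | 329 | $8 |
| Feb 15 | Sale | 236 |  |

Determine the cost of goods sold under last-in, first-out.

Feb 11, 187 sold [LIFO — newest first]: 133 @ $9 + 54 @ $10 = $1,737
Feb 13, 239 sold [LIFO — newest first]: 230 @ $13 + 9 @ $10 = $3,080
Feb 15, 236 sold [LIFO — newest first]: 236 @ $8 = $1,888
Total COGS = $1,737 + $3,080 + $1,888 = $6,705
Ending inventory: 110 @ $9 + 9 @ $10 + 93 @ $8 = $1,824
Check: goods available $8,529 = COGS $6,705 + ending $1,824

COGS = $6,705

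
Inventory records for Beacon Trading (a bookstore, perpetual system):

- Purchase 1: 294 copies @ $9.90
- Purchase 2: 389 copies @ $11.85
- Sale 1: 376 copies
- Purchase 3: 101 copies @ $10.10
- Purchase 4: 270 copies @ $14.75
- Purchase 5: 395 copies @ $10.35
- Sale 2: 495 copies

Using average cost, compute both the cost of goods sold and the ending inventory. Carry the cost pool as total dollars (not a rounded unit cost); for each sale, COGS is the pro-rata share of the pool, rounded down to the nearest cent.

After Purchase 1: 294 on hand, pool $2,910.60 (≈ $9.9000 each)
After Purchase 2: 683 on hand, pool $7,520.25 (≈ $11.0106 each)
Sale 1, sell 376: 376/683 × $7,520.25 → $4,139.99
After Purchase 3: 408 on hand, pool $4,400.36 (≈ $10.7852 each)
After Purchase 4: 678 on hand, pool $8,382.86 (≈ $12.3641 each)
After Purchase 5: 1073 on hand, pool $12,471.11 (≈ $11.6227 each)
Sale 2, sell 495: 495/1073 × $12,471.11 → $5,753.21
Total COGS = $4,139.99 + $5,753.21 = $9,893.20
Ending inventory (cost pool remaining) = $6,717.90

COGS = $9,893.20; ending inventory = $6,717.90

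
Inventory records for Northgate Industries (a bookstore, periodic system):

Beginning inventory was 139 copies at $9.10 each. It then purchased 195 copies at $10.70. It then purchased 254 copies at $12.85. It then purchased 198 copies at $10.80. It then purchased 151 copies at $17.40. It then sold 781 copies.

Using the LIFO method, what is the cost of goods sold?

Sale 1 (781) [LIFO — newest first]: 151 @ $17.40 + 198 @ $10.80 + 254 @ $12.85 + 178 @ $10.70 = $9,934.30
Ending inventory: 139 @ $9.10 + 17 @ $10.70 = $1,446.80

COGS = $9,934.30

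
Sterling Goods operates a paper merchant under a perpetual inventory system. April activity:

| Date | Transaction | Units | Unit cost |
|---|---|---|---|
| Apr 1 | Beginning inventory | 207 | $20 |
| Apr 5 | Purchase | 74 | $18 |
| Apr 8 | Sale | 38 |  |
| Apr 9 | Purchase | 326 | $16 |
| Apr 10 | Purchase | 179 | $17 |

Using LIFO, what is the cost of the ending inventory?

Apr 8, 38 sold [LIFO — newest first]: 38 @ $18 = $684
Ending inventory: 207 @ $20 + 36 @ $18 + 326 @ $16 + 179 @ $17 = $13,047
Check: goods available $13,731 = COGS $684 + ending $13,047

Ending inventory = $13,047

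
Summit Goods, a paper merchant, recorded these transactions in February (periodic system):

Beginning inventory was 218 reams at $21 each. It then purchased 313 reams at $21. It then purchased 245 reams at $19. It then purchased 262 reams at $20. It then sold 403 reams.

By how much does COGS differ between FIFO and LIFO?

FIFO COGS: 218 @ $21 + 185 @ $21 = $8,463
LIFO COGS: 262 @ $20 + 141 @ $19 = $7,919
Difference = |$8,463 − $7,919| = $544

$544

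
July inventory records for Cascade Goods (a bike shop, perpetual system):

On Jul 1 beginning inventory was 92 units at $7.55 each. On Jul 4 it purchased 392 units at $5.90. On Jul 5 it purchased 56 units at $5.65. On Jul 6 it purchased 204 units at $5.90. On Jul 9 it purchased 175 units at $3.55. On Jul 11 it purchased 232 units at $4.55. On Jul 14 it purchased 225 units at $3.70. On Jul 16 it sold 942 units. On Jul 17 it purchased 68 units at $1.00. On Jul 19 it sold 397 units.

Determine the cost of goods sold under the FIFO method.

COGS = $6,899.85

Jul 16, 942 sold [FIFO — oldest first]: 92 @ $7.55 + 392 @ $5.90 + 56 @ $5.65 + 204 @ $5.90 + 175 @ $3.55 + 23 @ $4.55 = $5,253.30
Jul 19, 397 sold [FIFO — oldest first]: 209 @ $4.55 + 188 @ $3.70 = $1,646.55
Total COGS = $5,253.30 + $1,646.55 = $6,899.85
Ending inventory: 37 @ $3.70 + 68 @ $1.00 = $204.90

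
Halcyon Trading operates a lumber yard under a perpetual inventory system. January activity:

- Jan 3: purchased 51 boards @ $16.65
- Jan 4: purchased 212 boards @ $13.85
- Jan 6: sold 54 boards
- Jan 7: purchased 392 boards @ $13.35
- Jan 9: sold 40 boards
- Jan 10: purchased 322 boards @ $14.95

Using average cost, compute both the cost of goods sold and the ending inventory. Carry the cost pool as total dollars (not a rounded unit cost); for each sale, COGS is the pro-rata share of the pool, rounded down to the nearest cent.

COGS = $1,325.72; ending inventory = $12,506.73

After Jan 3: 51 on hand, pool $849.15 (≈ $16.6500 each)
After Jan 4: 263 on hand, pool $3,785.35 (≈ $14.3930 each)
Jan 6, sell 54: 54/263 × $3,785.35 → $777.22
After Jan 7: 601 on hand, pool $8,241.33 (≈ $13.7127 each)
Jan 9, sell 40: 40/601 × $8,241.33 → $548.50
After Jan 10: 883 on hand, pool $12,506.73 (≈ $14.1639 each)
Total COGS = $777.22 + $548.50 = $1,325.72
Ending inventory (cost pool remaining) = $12,506.73
Check: goods available $13,832.45 = COGS $1,325.72 + ending $12,506.73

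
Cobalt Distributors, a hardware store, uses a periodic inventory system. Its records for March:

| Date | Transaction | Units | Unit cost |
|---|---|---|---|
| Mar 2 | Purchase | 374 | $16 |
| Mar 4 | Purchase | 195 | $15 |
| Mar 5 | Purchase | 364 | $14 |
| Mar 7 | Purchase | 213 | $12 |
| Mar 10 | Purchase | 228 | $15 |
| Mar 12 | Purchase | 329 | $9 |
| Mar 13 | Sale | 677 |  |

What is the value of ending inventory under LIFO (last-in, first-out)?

Mar 13, 677 sold [LIFO — newest first]: 329 @ $9 + 228 @ $15 + 120 @ $12 = $7,821
Ending inventory: 374 @ $16 + 195 @ $15 + 364 @ $14 + 93 @ $12 = $15,121

Ending inventory = $15,121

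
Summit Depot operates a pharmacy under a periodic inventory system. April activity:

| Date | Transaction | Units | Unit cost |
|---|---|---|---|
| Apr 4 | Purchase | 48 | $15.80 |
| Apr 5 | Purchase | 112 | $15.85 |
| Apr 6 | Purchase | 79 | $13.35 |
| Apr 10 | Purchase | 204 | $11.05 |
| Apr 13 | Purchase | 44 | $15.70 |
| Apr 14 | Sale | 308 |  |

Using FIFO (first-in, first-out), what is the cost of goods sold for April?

COGS = $4,350.70

Apr 14, 308 sold [FIFO — oldest first]: 48 @ $15.80 + 112 @ $15.85 + 79 @ $13.35 + 69 @ $11.05 = $4,350.70
Ending inventory: 135 @ $11.05 + 44 @ $15.70 = $2,182.55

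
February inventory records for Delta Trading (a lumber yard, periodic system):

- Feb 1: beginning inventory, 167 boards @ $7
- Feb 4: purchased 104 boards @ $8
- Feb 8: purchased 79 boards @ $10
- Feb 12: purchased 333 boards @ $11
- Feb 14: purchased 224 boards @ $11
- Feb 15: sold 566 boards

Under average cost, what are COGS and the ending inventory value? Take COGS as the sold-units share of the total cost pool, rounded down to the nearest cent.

Feb 15, sell 566: 566/907 × $8,918.00 → $5,565.14
Ending inventory (cost pool remaining) = $3,352.86

COGS = $5,565.14; ending inventory = $3,352.86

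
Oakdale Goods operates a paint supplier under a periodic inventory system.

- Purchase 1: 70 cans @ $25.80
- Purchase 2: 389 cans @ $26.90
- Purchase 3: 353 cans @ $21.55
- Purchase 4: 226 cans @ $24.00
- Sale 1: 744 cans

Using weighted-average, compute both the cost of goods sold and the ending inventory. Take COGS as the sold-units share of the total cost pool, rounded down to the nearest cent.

COGS = $18,135.00; ending inventory = $7,166.25

Sale 1, sell 744: 744/1038 × $25,301.25 → $18,135.00
Ending inventory (cost pool remaining) = $7,166.25
Check: goods available $25,301.25 = COGS $18,135.00 + ending $7,166.25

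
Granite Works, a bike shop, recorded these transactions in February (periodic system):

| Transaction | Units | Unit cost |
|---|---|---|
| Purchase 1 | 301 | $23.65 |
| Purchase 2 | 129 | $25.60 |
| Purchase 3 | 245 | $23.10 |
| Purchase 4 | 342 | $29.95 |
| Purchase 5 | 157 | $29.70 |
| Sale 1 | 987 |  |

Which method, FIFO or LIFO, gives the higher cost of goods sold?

FIFO COGS: 301 @ $23.65 + 129 @ $25.60 + 245 @ $23.10 + 312 @ $29.95 = $25,424.95
LIFO COGS: 157 @ $29.70 + 342 @ $29.95 + 245 @ $23.10 + 129 @ $25.60 + 114 @ $23.65 = $26,563.80

LIFO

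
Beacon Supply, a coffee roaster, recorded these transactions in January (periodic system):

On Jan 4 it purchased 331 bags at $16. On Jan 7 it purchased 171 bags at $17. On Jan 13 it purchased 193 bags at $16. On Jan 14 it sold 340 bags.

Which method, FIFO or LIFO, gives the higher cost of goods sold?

LIFO

FIFO COGS: 331 @ $16 + 9 @ $17 = $5,449
LIFO COGS: 193 @ $16 + 147 @ $17 = $5,587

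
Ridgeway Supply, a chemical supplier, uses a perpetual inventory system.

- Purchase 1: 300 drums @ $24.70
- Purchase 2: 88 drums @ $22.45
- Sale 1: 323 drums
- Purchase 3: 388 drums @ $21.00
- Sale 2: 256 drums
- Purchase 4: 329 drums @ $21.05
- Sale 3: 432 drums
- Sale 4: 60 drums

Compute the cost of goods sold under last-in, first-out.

COGS = $23,619.25

Sale 1 (323) [LIFO — newest first]: 88 @ $22.45 + 235 @ $24.70 = $7,780.10
Sale 2 (256) [LIFO — newest first]: 256 @ $21.00 = $5,376.00
Sale 3 (432) [LIFO — newest first]: 329 @ $21.05 + 103 @ $21.00 = $9,088.45
Sale 4 (60) [LIFO — newest first]: 29 @ $21.00 + 31 @ $24.70 = $1,374.70
Total COGS = $7,780.10 + $5,376.00 + $9,088.45 + $1,374.70 = $23,619.25
Ending inventory: 34 @ $24.70 = $839.80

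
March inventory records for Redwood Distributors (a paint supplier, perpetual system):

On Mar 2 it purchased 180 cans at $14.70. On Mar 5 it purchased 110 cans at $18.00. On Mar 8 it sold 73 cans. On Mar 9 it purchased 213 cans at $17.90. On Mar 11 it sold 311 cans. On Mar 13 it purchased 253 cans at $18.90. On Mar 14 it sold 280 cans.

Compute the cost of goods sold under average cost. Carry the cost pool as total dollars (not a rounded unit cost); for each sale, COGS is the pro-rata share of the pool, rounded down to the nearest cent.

COGS = $11,539.96

After Mar 2: 180 on hand, pool $2,646.00 (≈ $14.7000 each)
After Mar 5: 290 on hand, pool $4,626.00 (≈ $15.9517 each)
Mar 8, sell 73: 73/290 × $4,626.00 → $1,164.47
After Mar 9: 430 on hand, pool $7,274.23 (≈ $16.9168 each)
Mar 11, sell 311: 311/430 × $7,274.23 → $5,261.12
After Mar 13: 372 on hand, pool $6,794.81 (≈ $18.2656 each)
Mar 14, sell 280: 280/372 × $6,794.81 → $5,114.37
Total COGS = $1,164.47 + $5,261.12 + $5,114.37 = $11,539.96
Ending inventory (cost pool remaining) = $1,680.44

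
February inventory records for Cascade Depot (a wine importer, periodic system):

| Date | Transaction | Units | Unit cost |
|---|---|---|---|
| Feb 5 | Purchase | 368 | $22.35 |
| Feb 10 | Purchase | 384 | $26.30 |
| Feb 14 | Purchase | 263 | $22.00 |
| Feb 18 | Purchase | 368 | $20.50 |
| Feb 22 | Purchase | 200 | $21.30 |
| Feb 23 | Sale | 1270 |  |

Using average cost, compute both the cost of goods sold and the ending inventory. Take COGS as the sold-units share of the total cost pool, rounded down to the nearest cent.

Feb 23, sell 1270: 1270/1583 × $35,914.00 → $28,812.87
Ending inventory (cost pool remaining) = $7,101.13

COGS = $28,812.87; ending inventory = $7,101.13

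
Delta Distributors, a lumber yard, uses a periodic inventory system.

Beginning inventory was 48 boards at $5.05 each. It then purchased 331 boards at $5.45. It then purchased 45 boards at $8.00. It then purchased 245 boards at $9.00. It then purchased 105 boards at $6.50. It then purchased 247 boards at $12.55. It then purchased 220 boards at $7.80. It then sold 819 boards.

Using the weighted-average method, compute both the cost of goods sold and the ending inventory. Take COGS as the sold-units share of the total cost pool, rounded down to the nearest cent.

Sale 1, sell 819: 819/1241 × $10,109.70 → $6,671.91
Ending inventory (cost pool remaining) = $3,437.79

COGS = $6,671.91; ending inventory = $3,437.79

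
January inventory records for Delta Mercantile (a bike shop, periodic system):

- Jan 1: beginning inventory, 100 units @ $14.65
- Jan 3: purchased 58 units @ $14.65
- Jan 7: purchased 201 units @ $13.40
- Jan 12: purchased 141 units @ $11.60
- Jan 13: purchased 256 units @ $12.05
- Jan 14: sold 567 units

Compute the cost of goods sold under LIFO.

Jan 14, 567 sold [LIFO — newest first]: 256 @ $12.05 + 141 @ $11.60 + 170 @ $13.40 = $6,998.40
Ending inventory: 100 @ $14.65 + 58 @ $14.65 + 31 @ $13.40 = $2,730.10
Check: goods available $9,728.50 = COGS $6,998.40 + ending $2,730.10

COGS = $6,998.40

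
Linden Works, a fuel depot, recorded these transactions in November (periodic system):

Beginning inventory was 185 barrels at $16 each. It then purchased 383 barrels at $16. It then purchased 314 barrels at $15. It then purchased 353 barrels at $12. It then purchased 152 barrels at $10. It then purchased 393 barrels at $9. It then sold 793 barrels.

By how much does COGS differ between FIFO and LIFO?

FIFO COGS: 185 @ $16 + 383 @ $16 + 225 @ $15 = $12,463
LIFO COGS: 393 @ $9 + 152 @ $10 + 248 @ $12 = $8,033
Difference = |$12,463 − $8,033| = $4,430

$4,430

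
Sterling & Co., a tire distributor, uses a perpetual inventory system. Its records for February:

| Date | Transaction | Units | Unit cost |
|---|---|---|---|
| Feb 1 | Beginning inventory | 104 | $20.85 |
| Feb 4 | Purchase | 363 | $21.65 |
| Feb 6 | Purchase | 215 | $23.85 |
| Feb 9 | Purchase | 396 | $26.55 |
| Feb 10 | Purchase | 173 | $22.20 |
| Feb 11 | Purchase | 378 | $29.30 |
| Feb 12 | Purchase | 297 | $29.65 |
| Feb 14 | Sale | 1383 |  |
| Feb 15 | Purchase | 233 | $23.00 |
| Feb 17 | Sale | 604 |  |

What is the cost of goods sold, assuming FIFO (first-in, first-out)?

COGS = $50,793.95

Feb 14, 1383 sold [FIFO — oldest first]: 104 @ $20.85 + 363 @ $21.65 + 215 @ $23.85 + 396 @ $26.55 + 173 @ $22.20 + 132 @ $29.30 = $33,377.10
Feb 17, 604 sold [FIFO — oldest first]: 246 @ $29.30 + 297 @ $29.65 + 61 @ $23.00 = $17,416.85
Total COGS = $33,377.10 + $17,416.85 = $50,793.95
Ending inventory: 172 @ $23.00 = $3,956.00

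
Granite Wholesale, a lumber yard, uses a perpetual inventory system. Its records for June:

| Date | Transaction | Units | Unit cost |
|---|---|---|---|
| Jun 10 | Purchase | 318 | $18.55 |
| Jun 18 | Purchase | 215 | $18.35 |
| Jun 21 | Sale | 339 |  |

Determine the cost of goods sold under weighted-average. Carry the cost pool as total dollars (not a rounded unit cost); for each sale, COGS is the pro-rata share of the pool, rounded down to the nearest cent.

COGS = $6,261.10

After Jun 10: 318 on hand, pool $5,898.90 (≈ $18.5500 each)
After Jun 18: 533 on hand, pool $9,844.15 (≈ $18.4693 each)
Jun 21, sell 339: 339/533 × $9,844.15 → $6,261.10
Ending inventory (cost pool remaining) = $3,583.05
Check: goods available $9,844.15 = COGS $6,261.10 + ending $3,583.05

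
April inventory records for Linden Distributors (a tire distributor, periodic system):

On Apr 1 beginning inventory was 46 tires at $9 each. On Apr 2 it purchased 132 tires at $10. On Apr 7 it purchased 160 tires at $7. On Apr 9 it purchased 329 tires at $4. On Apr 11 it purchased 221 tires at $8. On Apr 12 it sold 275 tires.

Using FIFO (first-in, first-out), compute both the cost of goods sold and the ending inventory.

COGS = $2,413; ending inventory = $3,525

Apr 12, 275 sold [FIFO — oldest first]: 46 @ $9 + 132 @ $10 + 97 @ $7 = $2,413
Ending inventory: 63 @ $7 + 329 @ $4 + 221 @ $8 = $3,525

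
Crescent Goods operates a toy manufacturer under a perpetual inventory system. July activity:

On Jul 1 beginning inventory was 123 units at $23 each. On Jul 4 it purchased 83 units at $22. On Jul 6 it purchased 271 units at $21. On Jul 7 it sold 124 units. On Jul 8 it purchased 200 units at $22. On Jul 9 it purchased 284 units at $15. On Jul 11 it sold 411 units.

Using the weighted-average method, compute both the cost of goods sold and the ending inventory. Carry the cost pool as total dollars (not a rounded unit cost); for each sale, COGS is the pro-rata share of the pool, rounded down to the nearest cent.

After Jul 1: 123 on hand, pool $2,829.00 (≈ $23.0000 each)
After Jul 4: 206 on hand, pool $4,655.00 (≈ $22.5971 each)
After Jul 6: 477 on hand, pool $10,346.00 (≈ $21.6897 each)
Jul 7, sell 124: 124/477 × $10,346.00 → $2,689.52
After Jul 8: 553 on hand, pool $12,056.48 (≈ $21.8020 each)
After Jul 9: 837 on hand, pool $16,316.48 (≈ $19.4940 each)
Jul 11, sell 411: 411/837 × $16,316.48 → $8,012.03
Total COGS = $2,689.52 + $8,012.03 = $10,701.55
Ending inventory (cost pool remaining) = $8,304.45
Check: goods available $19,006.00 = COGS $10,701.55 + ending $8,304.45

COGS = $10,701.55; ending inventory = $8,304.45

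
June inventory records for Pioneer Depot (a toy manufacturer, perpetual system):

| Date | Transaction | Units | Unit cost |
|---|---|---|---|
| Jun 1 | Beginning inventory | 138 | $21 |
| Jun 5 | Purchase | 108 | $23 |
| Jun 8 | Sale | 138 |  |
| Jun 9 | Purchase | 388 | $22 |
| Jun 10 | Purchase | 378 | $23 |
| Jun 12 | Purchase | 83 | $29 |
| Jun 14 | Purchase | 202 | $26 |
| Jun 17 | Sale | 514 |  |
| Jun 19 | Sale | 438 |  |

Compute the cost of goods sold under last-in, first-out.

Jun 8, 138 sold [LIFO — newest first]: 108 @ $23 + 30 @ $21 = $3,114
Jun 17, 514 sold [LIFO — newest first]: 202 @ $26 + 83 @ $29 + 229 @ $23 = $12,926
Jun 19, 438 sold [LIFO — newest first]: 149 @ $23 + 289 @ $22 = $9,785
Total COGS = $3,114 + $12,926 + $9,785 = $25,825
Ending inventory: 108 @ $21 + 99 @ $22 = $4,446

COGS = $25,825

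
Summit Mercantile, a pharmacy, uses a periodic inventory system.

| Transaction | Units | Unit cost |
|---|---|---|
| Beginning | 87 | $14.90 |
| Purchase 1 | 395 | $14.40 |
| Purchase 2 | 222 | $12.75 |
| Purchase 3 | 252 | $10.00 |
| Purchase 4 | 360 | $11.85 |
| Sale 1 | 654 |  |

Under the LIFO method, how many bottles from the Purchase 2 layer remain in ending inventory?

180

Sale 1 (654) [LIFO — newest first]: 360 @ $11.85 + 252 @ $10.00 + 42 @ $12.75 = $7,321.50
Ending inventory: 87 @ $14.90 + 395 @ $14.40 + 180 @ $12.75 = $9,279.30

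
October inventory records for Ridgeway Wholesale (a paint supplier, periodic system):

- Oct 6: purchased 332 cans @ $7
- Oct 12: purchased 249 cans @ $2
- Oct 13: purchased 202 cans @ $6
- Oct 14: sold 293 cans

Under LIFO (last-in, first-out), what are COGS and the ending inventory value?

COGS = $1,394; ending inventory = $2,640

Oct 14, 293 sold [LIFO — newest first]: 202 @ $6 + 91 @ $2 = $1,394
Ending inventory: 332 @ $7 + 158 @ $2 = $2,640
Check: goods available $4,034 = COGS $1,394 + ending $2,640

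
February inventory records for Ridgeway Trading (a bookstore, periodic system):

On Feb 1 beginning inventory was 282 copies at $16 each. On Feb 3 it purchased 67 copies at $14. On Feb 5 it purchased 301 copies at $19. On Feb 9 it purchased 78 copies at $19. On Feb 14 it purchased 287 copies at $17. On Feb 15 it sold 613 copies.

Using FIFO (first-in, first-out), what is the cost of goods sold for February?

Feb 15, 613 sold [FIFO — oldest first]: 282 @ $16 + 67 @ $14 + 264 @ $19 = $10,466
Ending inventory: 37 @ $19 + 78 @ $19 + 287 @ $17 = $7,064
Check: goods available $17,530 = COGS $10,466 + ending $7,064

COGS = $10,466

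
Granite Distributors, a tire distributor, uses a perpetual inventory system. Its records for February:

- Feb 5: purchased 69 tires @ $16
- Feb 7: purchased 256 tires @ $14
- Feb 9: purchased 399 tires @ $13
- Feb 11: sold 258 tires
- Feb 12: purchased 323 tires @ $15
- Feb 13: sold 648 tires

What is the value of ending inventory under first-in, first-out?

Feb 11, 258 sold [FIFO — oldest first]: 69 @ $16 + 189 @ $14 = $3,750
Feb 13, 648 sold [FIFO — oldest first]: 67 @ $14 + 399 @ $13 + 182 @ $15 = $8,855
Total COGS = $3,750 + $8,855 = $12,605
Ending inventory: 141 @ $15 = $2,115

Ending inventory = $2,115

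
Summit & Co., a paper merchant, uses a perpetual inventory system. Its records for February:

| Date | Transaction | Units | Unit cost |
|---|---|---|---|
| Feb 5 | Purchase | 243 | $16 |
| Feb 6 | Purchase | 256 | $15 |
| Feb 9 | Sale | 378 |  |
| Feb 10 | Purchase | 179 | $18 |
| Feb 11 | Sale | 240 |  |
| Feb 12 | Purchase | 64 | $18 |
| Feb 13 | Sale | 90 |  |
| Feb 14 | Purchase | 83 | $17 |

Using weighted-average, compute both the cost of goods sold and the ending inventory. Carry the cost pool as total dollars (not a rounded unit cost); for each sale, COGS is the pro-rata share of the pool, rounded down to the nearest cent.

COGS = $11,506.67; ending inventory = $2,006.33

After Feb 5: 243 on hand, pool $3,888.00 (≈ $16.0000 each)
After Feb 6: 499 on hand, pool $7,728.00 (≈ $15.4870 each)
Feb 9, sell 378: 378/499 × $7,728.00 → $5,854.07
After Feb 10: 300 on hand, pool $5,095.93 (≈ $16.9864 each)
Feb 11, sell 240: 240/300 × $5,095.93 → $4,076.74
After Feb 12: 124 on hand, pool $2,171.19 (≈ $17.5096 each)
Feb 13, sell 90: 90/124 × $2,171.19 → $1,575.86
After Feb 14: 117 on hand, pool $2,006.33 (≈ $17.1481 each)
Total COGS = $5,854.07 + $4,076.74 + $1,575.86 = $11,506.67
Ending inventory (cost pool remaining) = $2,006.33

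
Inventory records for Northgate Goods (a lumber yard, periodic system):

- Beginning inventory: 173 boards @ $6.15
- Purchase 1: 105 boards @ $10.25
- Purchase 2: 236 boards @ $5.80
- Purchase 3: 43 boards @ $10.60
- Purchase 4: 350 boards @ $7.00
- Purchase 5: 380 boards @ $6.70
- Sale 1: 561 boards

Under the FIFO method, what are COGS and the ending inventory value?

Sale 1 (561) [FIFO — oldest first]: 173 @ $6.15 + 105 @ $10.25 + 236 @ $5.80 + 43 @ $10.60 + 4 @ $7.00 = $3,992.80
Ending inventory: 346 @ $7.00 + 380 @ $6.70 = $4,968.00
Check: goods available $8,960.80 = COGS $3,992.80 + ending $4,968.00

COGS = $3,992.80; ending inventory = $4,968.00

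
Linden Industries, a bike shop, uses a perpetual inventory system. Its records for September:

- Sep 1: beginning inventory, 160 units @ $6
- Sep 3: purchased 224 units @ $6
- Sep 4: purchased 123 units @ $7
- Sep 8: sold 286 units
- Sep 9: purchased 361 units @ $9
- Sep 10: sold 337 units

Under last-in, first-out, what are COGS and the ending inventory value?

COGS = $4,872; ending inventory = $1,542

Sep 8, 286 sold [LIFO — newest first]: 123 @ $7 + 163 @ $6 = $1,839
Sep 10, 337 sold [LIFO — newest first]: 337 @ $9 = $3,033
Total COGS = $1,839 + $3,033 = $4,872
Ending inventory: 160 @ $6 + 61 @ $6 + 24 @ $9 = $1,542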